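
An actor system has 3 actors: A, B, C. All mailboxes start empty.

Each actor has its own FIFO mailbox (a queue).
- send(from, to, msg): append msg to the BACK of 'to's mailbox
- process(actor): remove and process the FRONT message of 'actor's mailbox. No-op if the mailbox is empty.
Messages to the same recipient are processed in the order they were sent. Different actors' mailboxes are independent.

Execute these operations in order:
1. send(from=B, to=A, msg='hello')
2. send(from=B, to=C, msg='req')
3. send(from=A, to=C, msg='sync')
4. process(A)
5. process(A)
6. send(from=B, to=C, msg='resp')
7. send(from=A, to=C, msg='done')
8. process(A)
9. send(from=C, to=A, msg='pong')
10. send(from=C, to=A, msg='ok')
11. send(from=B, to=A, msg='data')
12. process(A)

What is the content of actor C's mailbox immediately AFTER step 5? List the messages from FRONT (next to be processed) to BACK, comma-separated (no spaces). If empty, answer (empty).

After 1 (send(from=B, to=A, msg='hello')): A:[hello] B:[] C:[]
After 2 (send(from=B, to=C, msg='req')): A:[hello] B:[] C:[req]
After 3 (send(from=A, to=C, msg='sync')): A:[hello] B:[] C:[req,sync]
After 4 (process(A)): A:[] B:[] C:[req,sync]
After 5 (process(A)): A:[] B:[] C:[req,sync]

req,sync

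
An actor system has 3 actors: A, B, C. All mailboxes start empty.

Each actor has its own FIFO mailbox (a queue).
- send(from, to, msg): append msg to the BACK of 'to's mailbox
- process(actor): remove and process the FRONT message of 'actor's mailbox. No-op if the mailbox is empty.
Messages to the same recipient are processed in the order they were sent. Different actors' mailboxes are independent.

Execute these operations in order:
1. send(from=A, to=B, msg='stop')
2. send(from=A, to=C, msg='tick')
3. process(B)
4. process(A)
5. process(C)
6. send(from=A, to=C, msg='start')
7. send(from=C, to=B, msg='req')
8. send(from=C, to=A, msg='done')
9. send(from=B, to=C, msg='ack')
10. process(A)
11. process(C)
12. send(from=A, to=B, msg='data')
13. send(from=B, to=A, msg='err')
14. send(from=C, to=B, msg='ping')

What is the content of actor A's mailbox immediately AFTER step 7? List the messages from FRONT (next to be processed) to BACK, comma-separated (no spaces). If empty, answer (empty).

After 1 (send(from=A, to=B, msg='stop')): A:[] B:[stop] C:[]
After 2 (send(from=A, to=C, msg='tick')): A:[] B:[stop] C:[tick]
After 3 (process(B)): A:[] B:[] C:[tick]
After 4 (process(A)): A:[] B:[] C:[tick]
After 5 (process(C)): A:[] B:[] C:[]
After 6 (send(from=A, to=C, msg='start')): A:[] B:[] C:[start]
After 7 (send(from=C, to=B, msg='req')): A:[] B:[req] C:[start]

(empty)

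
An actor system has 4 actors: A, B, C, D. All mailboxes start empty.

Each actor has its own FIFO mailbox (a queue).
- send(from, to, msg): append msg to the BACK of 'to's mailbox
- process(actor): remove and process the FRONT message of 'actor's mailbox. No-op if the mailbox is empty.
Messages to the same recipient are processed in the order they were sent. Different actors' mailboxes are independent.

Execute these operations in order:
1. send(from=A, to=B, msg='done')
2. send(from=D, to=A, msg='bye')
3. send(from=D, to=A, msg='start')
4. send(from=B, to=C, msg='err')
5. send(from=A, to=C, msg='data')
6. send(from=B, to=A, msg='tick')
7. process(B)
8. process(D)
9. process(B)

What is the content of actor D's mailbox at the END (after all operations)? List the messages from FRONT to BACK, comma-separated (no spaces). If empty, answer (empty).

After 1 (send(from=A, to=B, msg='done')): A:[] B:[done] C:[] D:[]
After 2 (send(from=D, to=A, msg='bye')): A:[bye] B:[done] C:[] D:[]
After 3 (send(from=D, to=A, msg='start')): A:[bye,start] B:[done] C:[] D:[]
After 4 (send(from=B, to=C, msg='err')): A:[bye,start] B:[done] C:[err] D:[]
After 5 (send(from=A, to=C, msg='data')): A:[bye,start] B:[done] C:[err,data] D:[]
After 6 (send(from=B, to=A, msg='tick')): A:[bye,start,tick] B:[done] C:[err,data] D:[]
After 7 (process(B)): A:[bye,start,tick] B:[] C:[err,data] D:[]
After 8 (process(D)): A:[bye,start,tick] B:[] C:[err,data] D:[]
After 9 (process(B)): A:[bye,start,tick] B:[] C:[err,data] D:[]

Answer: (empty)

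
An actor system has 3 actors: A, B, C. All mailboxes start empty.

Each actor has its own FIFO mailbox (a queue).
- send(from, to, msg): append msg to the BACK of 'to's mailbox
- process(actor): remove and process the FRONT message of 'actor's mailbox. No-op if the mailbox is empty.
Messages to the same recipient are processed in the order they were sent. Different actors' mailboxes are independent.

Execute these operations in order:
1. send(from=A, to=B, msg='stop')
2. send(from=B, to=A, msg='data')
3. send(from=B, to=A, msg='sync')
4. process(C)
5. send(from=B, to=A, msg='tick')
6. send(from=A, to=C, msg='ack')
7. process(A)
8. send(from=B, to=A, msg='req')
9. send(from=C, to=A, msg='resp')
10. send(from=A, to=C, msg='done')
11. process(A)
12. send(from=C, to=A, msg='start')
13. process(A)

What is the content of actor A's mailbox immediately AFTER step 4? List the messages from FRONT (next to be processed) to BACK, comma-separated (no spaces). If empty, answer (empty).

After 1 (send(from=A, to=B, msg='stop')): A:[] B:[stop] C:[]
After 2 (send(from=B, to=A, msg='data')): A:[data] B:[stop] C:[]
After 3 (send(from=B, to=A, msg='sync')): A:[data,sync] B:[stop] C:[]
After 4 (process(C)): A:[data,sync] B:[stop] C:[]

data,sync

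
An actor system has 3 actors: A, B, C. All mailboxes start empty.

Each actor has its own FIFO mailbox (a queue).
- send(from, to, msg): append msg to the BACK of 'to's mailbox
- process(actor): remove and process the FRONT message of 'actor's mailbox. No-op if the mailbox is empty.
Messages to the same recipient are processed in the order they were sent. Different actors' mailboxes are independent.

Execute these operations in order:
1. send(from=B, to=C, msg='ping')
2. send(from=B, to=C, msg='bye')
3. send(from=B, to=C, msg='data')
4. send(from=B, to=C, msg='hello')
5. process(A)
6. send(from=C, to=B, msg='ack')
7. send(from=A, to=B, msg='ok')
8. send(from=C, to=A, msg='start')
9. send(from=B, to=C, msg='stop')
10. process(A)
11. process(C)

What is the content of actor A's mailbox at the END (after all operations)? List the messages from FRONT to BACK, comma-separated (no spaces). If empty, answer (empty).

After 1 (send(from=B, to=C, msg='ping')): A:[] B:[] C:[ping]
After 2 (send(from=B, to=C, msg='bye')): A:[] B:[] C:[ping,bye]
After 3 (send(from=B, to=C, msg='data')): A:[] B:[] C:[ping,bye,data]
After 4 (send(from=B, to=C, msg='hello')): A:[] B:[] C:[ping,bye,data,hello]
After 5 (process(A)): A:[] B:[] C:[ping,bye,data,hello]
After 6 (send(from=C, to=B, msg='ack')): A:[] B:[ack] C:[ping,bye,data,hello]
After 7 (send(from=A, to=B, msg='ok')): A:[] B:[ack,ok] C:[ping,bye,data,hello]
After 8 (send(from=C, to=A, msg='start')): A:[start] B:[ack,ok] C:[ping,bye,data,hello]
After 9 (send(from=B, to=C, msg='stop')): A:[start] B:[ack,ok] C:[ping,bye,data,hello,stop]
After 10 (process(A)): A:[] B:[ack,ok] C:[ping,bye,data,hello,stop]
After 11 (process(C)): A:[] B:[ack,ok] C:[bye,data,hello,stop]

Answer: (empty)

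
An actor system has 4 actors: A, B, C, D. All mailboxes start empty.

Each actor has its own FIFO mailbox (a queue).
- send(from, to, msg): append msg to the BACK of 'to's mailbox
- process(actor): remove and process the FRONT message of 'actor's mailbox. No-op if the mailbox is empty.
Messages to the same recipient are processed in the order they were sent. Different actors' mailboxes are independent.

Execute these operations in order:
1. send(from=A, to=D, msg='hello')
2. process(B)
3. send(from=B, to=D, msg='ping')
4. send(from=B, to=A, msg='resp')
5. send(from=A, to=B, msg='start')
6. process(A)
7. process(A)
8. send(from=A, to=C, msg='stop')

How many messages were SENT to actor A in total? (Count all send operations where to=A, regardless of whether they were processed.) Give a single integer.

Answer: 1

Derivation:
After 1 (send(from=A, to=D, msg='hello')): A:[] B:[] C:[] D:[hello]
After 2 (process(B)): A:[] B:[] C:[] D:[hello]
After 3 (send(from=B, to=D, msg='ping')): A:[] B:[] C:[] D:[hello,ping]
After 4 (send(from=B, to=A, msg='resp')): A:[resp] B:[] C:[] D:[hello,ping]
After 5 (send(from=A, to=B, msg='start')): A:[resp] B:[start] C:[] D:[hello,ping]
After 6 (process(A)): A:[] B:[start] C:[] D:[hello,ping]
After 7 (process(A)): A:[] B:[start] C:[] D:[hello,ping]
After 8 (send(from=A, to=C, msg='stop')): A:[] B:[start] C:[stop] D:[hello,ping]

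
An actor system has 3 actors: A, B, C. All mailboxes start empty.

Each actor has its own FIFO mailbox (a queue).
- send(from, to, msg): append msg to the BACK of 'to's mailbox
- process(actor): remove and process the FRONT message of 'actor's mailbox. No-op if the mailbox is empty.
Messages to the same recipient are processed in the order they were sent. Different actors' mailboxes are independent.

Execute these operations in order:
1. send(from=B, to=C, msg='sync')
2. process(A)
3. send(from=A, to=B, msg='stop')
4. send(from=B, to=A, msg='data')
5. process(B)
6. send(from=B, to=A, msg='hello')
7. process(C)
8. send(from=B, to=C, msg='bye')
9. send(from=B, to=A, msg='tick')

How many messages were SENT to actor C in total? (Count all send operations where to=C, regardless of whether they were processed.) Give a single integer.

After 1 (send(from=B, to=C, msg='sync')): A:[] B:[] C:[sync]
After 2 (process(A)): A:[] B:[] C:[sync]
After 3 (send(from=A, to=B, msg='stop')): A:[] B:[stop] C:[sync]
After 4 (send(from=B, to=A, msg='data')): A:[data] B:[stop] C:[sync]
After 5 (process(B)): A:[data] B:[] C:[sync]
After 6 (send(from=B, to=A, msg='hello')): A:[data,hello] B:[] C:[sync]
After 7 (process(C)): A:[data,hello] B:[] C:[]
After 8 (send(from=B, to=C, msg='bye')): A:[data,hello] B:[] C:[bye]
After 9 (send(from=B, to=A, msg='tick')): A:[data,hello,tick] B:[] C:[bye]

Answer: 2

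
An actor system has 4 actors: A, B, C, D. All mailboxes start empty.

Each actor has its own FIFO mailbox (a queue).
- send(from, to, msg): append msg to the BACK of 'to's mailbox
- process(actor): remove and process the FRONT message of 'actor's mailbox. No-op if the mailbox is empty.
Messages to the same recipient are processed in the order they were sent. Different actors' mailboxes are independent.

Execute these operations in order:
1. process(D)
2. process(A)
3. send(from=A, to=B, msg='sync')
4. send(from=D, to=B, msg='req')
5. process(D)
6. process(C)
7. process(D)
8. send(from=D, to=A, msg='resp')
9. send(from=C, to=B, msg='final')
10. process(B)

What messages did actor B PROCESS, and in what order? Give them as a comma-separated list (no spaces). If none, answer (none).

Answer: sync

Derivation:
After 1 (process(D)): A:[] B:[] C:[] D:[]
After 2 (process(A)): A:[] B:[] C:[] D:[]
After 3 (send(from=A, to=B, msg='sync')): A:[] B:[sync] C:[] D:[]
After 4 (send(from=D, to=B, msg='req')): A:[] B:[sync,req] C:[] D:[]
After 5 (process(D)): A:[] B:[sync,req] C:[] D:[]
After 6 (process(C)): A:[] B:[sync,req] C:[] D:[]
After 7 (process(D)): A:[] B:[sync,req] C:[] D:[]
After 8 (send(from=D, to=A, msg='resp')): A:[resp] B:[sync,req] C:[] D:[]
After 9 (send(from=C, to=B, msg='final')): A:[resp] B:[sync,req,final] C:[] D:[]
After 10 (process(B)): A:[resp] B:[req,final] C:[] D:[]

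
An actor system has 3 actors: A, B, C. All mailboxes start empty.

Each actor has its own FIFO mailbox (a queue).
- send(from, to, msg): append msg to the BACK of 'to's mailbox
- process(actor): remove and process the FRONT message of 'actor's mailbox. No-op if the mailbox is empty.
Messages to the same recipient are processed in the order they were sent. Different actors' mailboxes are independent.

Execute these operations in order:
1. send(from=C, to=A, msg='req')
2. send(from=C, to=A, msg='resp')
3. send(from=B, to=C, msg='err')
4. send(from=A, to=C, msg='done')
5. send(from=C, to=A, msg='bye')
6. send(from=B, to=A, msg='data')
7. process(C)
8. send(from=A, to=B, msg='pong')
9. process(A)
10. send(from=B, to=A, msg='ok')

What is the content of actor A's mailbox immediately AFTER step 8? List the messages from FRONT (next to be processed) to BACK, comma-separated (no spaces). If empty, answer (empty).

After 1 (send(from=C, to=A, msg='req')): A:[req] B:[] C:[]
After 2 (send(from=C, to=A, msg='resp')): A:[req,resp] B:[] C:[]
After 3 (send(from=B, to=C, msg='err')): A:[req,resp] B:[] C:[err]
After 4 (send(from=A, to=C, msg='done')): A:[req,resp] B:[] C:[err,done]
After 5 (send(from=C, to=A, msg='bye')): A:[req,resp,bye] B:[] C:[err,done]
After 6 (send(from=B, to=A, msg='data')): A:[req,resp,bye,data] B:[] C:[err,done]
After 7 (process(C)): A:[req,resp,bye,data] B:[] C:[done]
After 8 (send(from=A, to=B, msg='pong')): A:[req,resp,bye,data] B:[pong] C:[done]

req,resp,bye,data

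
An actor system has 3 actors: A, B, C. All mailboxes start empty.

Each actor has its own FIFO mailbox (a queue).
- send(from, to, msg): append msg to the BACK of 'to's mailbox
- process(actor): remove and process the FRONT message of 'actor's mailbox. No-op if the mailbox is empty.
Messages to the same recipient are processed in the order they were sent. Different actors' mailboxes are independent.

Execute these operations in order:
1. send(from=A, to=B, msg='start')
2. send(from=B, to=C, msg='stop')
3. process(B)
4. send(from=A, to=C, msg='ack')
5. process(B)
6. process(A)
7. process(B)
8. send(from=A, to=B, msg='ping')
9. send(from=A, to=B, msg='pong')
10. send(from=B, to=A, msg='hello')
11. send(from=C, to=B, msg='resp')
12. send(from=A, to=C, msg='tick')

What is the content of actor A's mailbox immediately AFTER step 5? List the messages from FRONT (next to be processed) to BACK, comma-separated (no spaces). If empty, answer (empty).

After 1 (send(from=A, to=B, msg='start')): A:[] B:[start] C:[]
After 2 (send(from=B, to=C, msg='stop')): A:[] B:[start] C:[stop]
After 3 (process(B)): A:[] B:[] C:[stop]
After 4 (send(from=A, to=C, msg='ack')): A:[] B:[] C:[stop,ack]
After 5 (process(B)): A:[] B:[] C:[stop,ack]

(empty)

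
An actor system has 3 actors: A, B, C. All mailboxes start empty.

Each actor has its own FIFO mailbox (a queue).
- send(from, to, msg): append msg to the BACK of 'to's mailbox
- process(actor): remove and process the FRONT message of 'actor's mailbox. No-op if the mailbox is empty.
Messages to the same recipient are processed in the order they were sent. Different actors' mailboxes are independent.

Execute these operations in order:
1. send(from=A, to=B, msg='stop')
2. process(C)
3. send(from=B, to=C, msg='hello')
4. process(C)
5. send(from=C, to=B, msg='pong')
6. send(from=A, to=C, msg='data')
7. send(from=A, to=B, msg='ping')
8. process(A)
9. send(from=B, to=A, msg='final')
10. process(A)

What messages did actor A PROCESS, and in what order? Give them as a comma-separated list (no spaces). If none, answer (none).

After 1 (send(from=A, to=B, msg='stop')): A:[] B:[stop] C:[]
After 2 (process(C)): A:[] B:[stop] C:[]
After 3 (send(from=B, to=C, msg='hello')): A:[] B:[stop] C:[hello]
After 4 (process(C)): A:[] B:[stop] C:[]
After 5 (send(from=C, to=B, msg='pong')): A:[] B:[stop,pong] C:[]
After 6 (send(from=A, to=C, msg='data')): A:[] B:[stop,pong] C:[data]
After 7 (send(from=A, to=B, msg='ping')): A:[] B:[stop,pong,ping] C:[data]
After 8 (process(A)): A:[] B:[stop,pong,ping] C:[data]
After 9 (send(from=B, to=A, msg='final')): A:[final] B:[stop,pong,ping] C:[data]
After 10 (process(A)): A:[] B:[stop,pong,ping] C:[data]

Answer: final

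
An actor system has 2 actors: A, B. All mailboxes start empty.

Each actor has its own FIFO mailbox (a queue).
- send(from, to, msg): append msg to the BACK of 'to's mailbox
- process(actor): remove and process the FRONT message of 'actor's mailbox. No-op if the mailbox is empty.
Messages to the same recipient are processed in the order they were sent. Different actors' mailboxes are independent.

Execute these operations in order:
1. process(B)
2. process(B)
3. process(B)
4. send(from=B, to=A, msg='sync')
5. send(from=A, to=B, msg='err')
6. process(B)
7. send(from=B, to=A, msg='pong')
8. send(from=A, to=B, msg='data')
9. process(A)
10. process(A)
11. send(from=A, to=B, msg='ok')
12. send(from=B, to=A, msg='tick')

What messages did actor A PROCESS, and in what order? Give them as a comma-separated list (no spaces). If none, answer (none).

Answer: sync,pong

Derivation:
After 1 (process(B)): A:[] B:[]
After 2 (process(B)): A:[] B:[]
After 3 (process(B)): A:[] B:[]
After 4 (send(from=B, to=A, msg='sync')): A:[sync] B:[]
After 5 (send(from=A, to=B, msg='err')): A:[sync] B:[err]
After 6 (process(B)): A:[sync] B:[]
After 7 (send(from=B, to=A, msg='pong')): A:[sync,pong] B:[]
After 8 (send(from=A, to=B, msg='data')): A:[sync,pong] B:[data]
After 9 (process(A)): A:[pong] B:[data]
After 10 (process(A)): A:[] B:[data]
After 11 (send(from=A, to=B, msg='ok')): A:[] B:[data,ok]
After 12 (send(from=B, to=A, msg='tick')): A:[tick] B:[data,ok]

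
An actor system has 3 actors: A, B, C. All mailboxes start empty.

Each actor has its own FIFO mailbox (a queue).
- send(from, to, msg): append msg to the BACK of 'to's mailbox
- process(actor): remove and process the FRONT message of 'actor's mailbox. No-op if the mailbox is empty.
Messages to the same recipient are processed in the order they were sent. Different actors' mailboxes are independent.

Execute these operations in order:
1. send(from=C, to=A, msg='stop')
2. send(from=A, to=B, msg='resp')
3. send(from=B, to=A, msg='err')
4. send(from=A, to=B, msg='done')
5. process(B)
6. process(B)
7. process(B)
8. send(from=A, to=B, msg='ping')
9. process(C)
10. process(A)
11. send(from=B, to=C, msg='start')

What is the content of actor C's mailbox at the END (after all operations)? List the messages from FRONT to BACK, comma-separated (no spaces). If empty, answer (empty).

After 1 (send(from=C, to=A, msg='stop')): A:[stop] B:[] C:[]
After 2 (send(from=A, to=B, msg='resp')): A:[stop] B:[resp] C:[]
After 3 (send(from=B, to=A, msg='err')): A:[stop,err] B:[resp] C:[]
After 4 (send(from=A, to=B, msg='done')): A:[stop,err] B:[resp,done] C:[]
After 5 (process(B)): A:[stop,err] B:[done] C:[]
After 6 (process(B)): A:[stop,err] B:[] C:[]
After 7 (process(B)): A:[stop,err] B:[] C:[]
After 8 (send(from=A, to=B, msg='ping')): A:[stop,err] B:[ping] C:[]
After 9 (process(C)): A:[stop,err] B:[ping] C:[]
After 10 (process(A)): A:[err] B:[ping] C:[]
After 11 (send(from=B, to=C, msg='start')): A:[err] B:[ping] C:[start]

Answer: start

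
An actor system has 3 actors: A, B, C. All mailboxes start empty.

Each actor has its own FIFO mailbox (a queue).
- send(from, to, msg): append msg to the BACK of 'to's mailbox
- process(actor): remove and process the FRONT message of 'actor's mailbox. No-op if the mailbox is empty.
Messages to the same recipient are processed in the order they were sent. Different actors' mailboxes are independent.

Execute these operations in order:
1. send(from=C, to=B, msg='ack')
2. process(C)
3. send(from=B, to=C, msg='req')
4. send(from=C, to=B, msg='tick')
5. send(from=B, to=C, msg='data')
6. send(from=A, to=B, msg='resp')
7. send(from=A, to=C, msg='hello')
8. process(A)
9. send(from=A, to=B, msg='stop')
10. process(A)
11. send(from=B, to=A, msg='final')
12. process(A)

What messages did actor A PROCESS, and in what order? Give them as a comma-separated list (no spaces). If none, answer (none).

After 1 (send(from=C, to=B, msg='ack')): A:[] B:[ack] C:[]
After 2 (process(C)): A:[] B:[ack] C:[]
After 3 (send(from=B, to=C, msg='req')): A:[] B:[ack] C:[req]
After 4 (send(from=C, to=B, msg='tick')): A:[] B:[ack,tick] C:[req]
After 5 (send(from=B, to=C, msg='data')): A:[] B:[ack,tick] C:[req,data]
After 6 (send(from=A, to=B, msg='resp')): A:[] B:[ack,tick,resp] C:[req,data]
After 7 (send(from=A, to=C, msg='hello')): A:[] B:[ack,tick,resp] C:[req,data,hello]
After 8 (process(A)): A:[] B:[ack,tick,resp] C:[req,data,hello]
After 9 (send(from=A, to=B, msg='stop')): A:[] B:[ack,tick,resp,stop] C:[req,data,hello]
After 10 (process(A)): A:[] B:[ack,tick,resp,stop] C:[req,data,hello]
After 11 (send(from=B, to=A, msg='final')): A:[final] B:[ack,tick,resp,stop] C:[req,data,hello]
After 12 (process(A)): A:[] B:[ack,tick,resp,stop] C:[req,data,hello]

Answer: final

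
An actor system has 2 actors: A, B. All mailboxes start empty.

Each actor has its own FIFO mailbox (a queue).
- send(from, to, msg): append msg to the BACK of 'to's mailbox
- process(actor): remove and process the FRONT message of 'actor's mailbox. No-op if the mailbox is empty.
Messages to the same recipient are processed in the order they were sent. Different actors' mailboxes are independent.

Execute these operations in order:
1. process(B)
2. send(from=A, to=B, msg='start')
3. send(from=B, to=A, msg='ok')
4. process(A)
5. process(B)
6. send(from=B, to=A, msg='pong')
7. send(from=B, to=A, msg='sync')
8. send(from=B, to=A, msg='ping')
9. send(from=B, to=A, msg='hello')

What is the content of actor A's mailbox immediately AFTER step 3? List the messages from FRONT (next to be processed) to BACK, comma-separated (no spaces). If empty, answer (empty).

After 1 (process(B)): A:[] B:[]
After 2 (send(from=A, to=B, msg='start')): A:[] B:[start]
After 3 (send(from=B, to=A, msg='ok')): A:[ok] B:[start]

ok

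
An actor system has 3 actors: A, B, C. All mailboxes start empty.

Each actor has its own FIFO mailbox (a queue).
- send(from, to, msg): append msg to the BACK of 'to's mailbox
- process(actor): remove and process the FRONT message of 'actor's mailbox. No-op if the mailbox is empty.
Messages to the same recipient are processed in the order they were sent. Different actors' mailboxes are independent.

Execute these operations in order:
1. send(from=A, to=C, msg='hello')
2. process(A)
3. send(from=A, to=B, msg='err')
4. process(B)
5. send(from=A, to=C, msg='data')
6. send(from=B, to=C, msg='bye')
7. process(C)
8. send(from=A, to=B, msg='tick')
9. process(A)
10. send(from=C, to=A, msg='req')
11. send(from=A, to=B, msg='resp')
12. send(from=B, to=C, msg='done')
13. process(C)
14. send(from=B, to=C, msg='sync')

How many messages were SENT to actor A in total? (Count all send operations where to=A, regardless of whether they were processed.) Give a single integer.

Answer: 1

Derivation:
After 1 (send(from=A, to=C, msg='hello')): A:[] B:[] C:[hello]
After 2 (process(A)): A:[] B:[] C:[hello]
After 3 (send(from=A, to=B, msg='err')): A:[] B:[err] C:[hello]
After 4 (process(B)): A:[] B:[] C:[hello]
After 5 (send(from=A, to=C, msg='data')): A:[] B:[] C:[hello,data]
After 6 (send(from=B, to=C, msg='bye')): A:[] B:[] C:[hello,data,bye]
After 7 (process(C)): A:[] B:[] C:[data,bye]
After 8 (send(from=A, to=B, msg='tick')): A:[] B:[tick] C:[data,bye]
After 9 (process(A)): A:[] B:[tick] C:[data,bye]
After 10 (send(from=C, to=A, msg='req')): A:[req] B:[tick] C:[data,bye]
After 11 (send(from=A, to=B, msg='resp')): A:[req] B:[tick,resp] C:[data,bye]
After 12 (send(from=B, to=C, msg='done')): A:[req] B:[tick,resp] C:[data,bye,done]
After 13 (process(C)): A:[req] B:[tick,resp] C:[bye,done]
After 14 (send(from=B, to=C, msg='sync')): A:[req] B:[tick,resp] C:[bye,done,sync]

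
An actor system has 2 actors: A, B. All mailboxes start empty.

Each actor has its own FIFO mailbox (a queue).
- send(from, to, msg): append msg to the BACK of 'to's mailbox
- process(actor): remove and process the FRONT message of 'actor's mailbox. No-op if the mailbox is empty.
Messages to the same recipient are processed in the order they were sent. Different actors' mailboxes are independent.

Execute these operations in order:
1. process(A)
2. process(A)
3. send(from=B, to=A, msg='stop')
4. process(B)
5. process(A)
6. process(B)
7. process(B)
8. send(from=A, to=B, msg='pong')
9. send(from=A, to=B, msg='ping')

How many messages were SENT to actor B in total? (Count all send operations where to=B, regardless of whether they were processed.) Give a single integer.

Answer: 2

Derivation:
After 1 (process(A)): A:[] B:[]
After 2 (process(A)): A:[] B:[]
After 3 (send(from=B, to=A, msg='stop')): A:[stop] B:[]
After 4 (process(B)): A:[stop] B:[]
After 5 (process(A)): A:[] B:[]
After 6 (process(B)): A:[] B:[]
After 7 (process(B)): A:[] B:[]
After 8 (send(from=A, to=B, msg='pong')): A:[] B:[pong]
After 9 (send(from=A, to=B, msg='ping')): A:[] B:[pong,ping]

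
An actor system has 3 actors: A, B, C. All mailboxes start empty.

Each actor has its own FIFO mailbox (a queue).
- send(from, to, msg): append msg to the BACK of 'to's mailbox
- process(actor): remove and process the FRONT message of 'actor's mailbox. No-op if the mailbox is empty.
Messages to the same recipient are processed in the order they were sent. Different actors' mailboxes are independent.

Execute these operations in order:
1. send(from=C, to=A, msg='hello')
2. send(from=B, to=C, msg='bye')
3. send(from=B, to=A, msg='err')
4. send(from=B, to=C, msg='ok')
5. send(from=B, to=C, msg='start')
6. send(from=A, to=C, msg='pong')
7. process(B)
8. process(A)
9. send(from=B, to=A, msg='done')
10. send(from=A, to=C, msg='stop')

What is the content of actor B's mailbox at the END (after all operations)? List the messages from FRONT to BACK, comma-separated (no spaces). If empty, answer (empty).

After 1 (send(from=C, to=A, msg='hello')): A:[hello] B:[] C:[]
After 2 (send(from=B, to=C, msg='bye')): A:[hello] B:[] C:[bye]
After 3 (send(from=B, to=A, msg='err')): A:[hello,err] B:[] C:[bye]
After 4 (send(from=B, to=C, msg='ok')): A:[hello,err] B:[] C:[bye,ok]
After 5 (send(from=B, to=C, msg='start')): A:[hello,err] B:[] C:[bye,ok,start]
After 6 (send(from=A, to=C, msg='pong')): A:[hello,err] B:[] C:[bye,ok,start,pong]
After 7 (process(B)): A:[hello,err] B:[] C:[bye,ok,start,pong]
After 8 (process(A)): A:[err] B:[] C:[bye,ok,start,pong]
After 9 (send(from=B, to=A, msg='done')): A:[err,done] B:[] C:[bye,ok,start,pong]
After 10 (send(from=A, to=C, msg='stop')): A:[err,done] B:[] C:[bye,ok,start,pong,stop]

Answer: (empty)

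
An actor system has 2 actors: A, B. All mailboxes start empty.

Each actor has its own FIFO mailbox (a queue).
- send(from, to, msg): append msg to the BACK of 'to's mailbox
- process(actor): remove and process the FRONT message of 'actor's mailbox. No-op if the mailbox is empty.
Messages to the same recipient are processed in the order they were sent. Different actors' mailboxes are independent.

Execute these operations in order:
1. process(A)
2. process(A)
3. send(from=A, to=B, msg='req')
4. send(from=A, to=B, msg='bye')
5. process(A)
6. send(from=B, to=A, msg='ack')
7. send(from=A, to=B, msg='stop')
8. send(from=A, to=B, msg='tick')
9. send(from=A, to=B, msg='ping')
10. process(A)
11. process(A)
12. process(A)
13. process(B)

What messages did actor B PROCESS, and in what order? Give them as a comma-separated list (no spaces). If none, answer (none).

After 1 (process(A)): A:[] B:[]
After 2 (process(A)): A:[] B:[]
After 3 (send(from=A, to=B, msg='req')): A:[] B:[req]
After 4 (send(from=A, to=B, msg='bye')): A:[] B:[req,bye]
After 5 (process(A)): A:[] B:[req,bye]
After 6 (send(from=B, to=A, msg='ack')): A:[ack] B:[req,bye]
After 7 (send(from=A, to=B, msg='stop')): A:[ack] B:[req,bye,stop]
After 8 (send(from=A, to=B, msg='tick')): A:[ack] B:[req,bye,stop,tick]
After 9 (send(from=A, to=B, msg='ping')): A:[ack] B:[req,bye,stop,tick,ping]
After 10 (process(A)): A:[] B:[req,bye,stop,tick,ping]
After 11 (process(A)): A:[] B:[req,bye,stop,tick,ping]
After 12 (process(A)): A:[] B:[req,bye,stop,tick,ping]
After 13 (process(B)): A:[] B:[bye,stop,tick,ping]

Answer: req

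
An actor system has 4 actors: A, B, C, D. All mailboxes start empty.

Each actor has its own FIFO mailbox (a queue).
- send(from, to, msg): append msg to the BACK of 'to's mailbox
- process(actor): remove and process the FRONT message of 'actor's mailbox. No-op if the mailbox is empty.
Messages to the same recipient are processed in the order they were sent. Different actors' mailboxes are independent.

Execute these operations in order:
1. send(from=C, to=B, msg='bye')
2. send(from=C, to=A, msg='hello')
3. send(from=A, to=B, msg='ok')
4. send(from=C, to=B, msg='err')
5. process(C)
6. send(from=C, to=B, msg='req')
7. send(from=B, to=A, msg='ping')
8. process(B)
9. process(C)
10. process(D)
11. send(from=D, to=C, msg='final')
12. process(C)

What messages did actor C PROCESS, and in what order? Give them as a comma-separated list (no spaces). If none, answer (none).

After 1 (send(from=C, to=B, msg='bye')): A:[] B:[bye] C:[] D:[]
After 2 (send(from=C, to=A, msg='hello')): A:[hello] B:[bye] C:[] D:[]
After 3 (send(from=A, to=B, msg='ok')): A:[hello] B:[bye,ok] C:[] D:[]
After 4 (send(from=C, to=B, msg='err')): A:[hello] B:[bye,ok,err] C:[] D:[]
After 5 (process(C)): A:[hello] B:[bye,ok,err] C:[] D:[]
After 6 (send(from=C, to=B, msg='req')): A:[hello] B:[bye,ok,err,req] C:[] D:[]
After 7 (send(from=B, to=A, msg='ping')): A:[hello,ping] B:[bye,ok,err,req] C:[] D:[]
After 8 (process(B)): A:[hello,ping] B:[ok,err,req] C:[] D:[]
After 9 (process(C)): A:[hello,ping] B:[ok,err,req] C:[] D:[]
After 10 (process(D)): A:[hello,ping] B:[ok,err,req] C:[] D:[]
After 11 (send(from=D, to=C, msg='final')): A:[hello,ping] B:[ok,err,req] C:[final] D:[]
After 12 (process(C)): A:[hello,ping] B:[ok,err,req] C:[] D:[]

Answer: final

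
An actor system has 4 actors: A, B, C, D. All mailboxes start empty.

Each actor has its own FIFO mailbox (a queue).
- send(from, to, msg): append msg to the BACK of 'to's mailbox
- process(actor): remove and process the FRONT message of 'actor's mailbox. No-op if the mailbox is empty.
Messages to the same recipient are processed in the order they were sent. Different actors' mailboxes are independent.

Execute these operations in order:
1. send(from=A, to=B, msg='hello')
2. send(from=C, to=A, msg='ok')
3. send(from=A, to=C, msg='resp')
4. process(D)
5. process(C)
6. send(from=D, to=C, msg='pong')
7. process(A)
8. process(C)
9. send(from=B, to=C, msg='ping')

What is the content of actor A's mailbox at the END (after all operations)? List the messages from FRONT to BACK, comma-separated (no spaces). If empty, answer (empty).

After 1 (send(from=A, to=B, msg='hello')): A:[] B:[hello] C:[] D:[]
After 2 (send(from=C, to=A, msg='ok')): A:[ok] B:[hello] C:[] D:[]
After 3 (send(from=A, to=C, msg='resp')): A:[ok] B:[hello] C:[resp] D:[]
After 4 (process(D)): A:[ok] B:[hello] C:[resp] D:[]
After 5 (process(C)): A:[ok] B:[hello] C:[] D:[]
After 6 (send(from=D, to=C, msg='pong')): A:[ok] B:[hello] C:[pong] D:[]
After 7 (process(A)): A:[] B:[hello] C:[pong] D:[]
After 8 (process(C)): A:[] B:[hello] C:[] D:[]
After 9 (send(from=B, to=C, msg='ping')): A:[] B:[hello] C:[ping] D:[]

Answer: (empty)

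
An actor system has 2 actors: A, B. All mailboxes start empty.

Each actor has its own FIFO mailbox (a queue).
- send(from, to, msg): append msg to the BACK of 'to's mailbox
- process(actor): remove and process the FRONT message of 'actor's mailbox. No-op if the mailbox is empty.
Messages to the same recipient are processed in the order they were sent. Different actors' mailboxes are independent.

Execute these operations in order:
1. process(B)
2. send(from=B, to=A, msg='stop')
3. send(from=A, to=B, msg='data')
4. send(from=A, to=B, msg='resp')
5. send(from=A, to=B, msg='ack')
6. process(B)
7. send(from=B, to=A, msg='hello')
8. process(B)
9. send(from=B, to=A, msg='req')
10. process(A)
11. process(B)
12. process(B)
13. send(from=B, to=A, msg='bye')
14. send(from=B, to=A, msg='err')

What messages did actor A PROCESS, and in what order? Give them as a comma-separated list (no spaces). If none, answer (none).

After 1 (process(B)): A:[] B:[]
After 2 (send(from=B, to=A, msg='stop')): A:[stop] B:[]
After 3 (send(from=A, to=B, msg='data')): A:[stop] B:[data]
After 4 (send(from=A, to=B, msg='resp')): A:[stop] B:[data,resp]
After 5 (send(from=A, to=B, msg='ack')): A:[stop] B:[data,resp,ack]
After 6 (process(B)): A:[stop] B:[resp,ack]
After 7 (send(from=B, to=A, msg='hello')): A:[stop,hello] B:[resp,ack]
After 8 (process(B)): A:[stop,hello] B:[ack]
After 9 (send(from=B, to=A, msg='req')): A:[stop,hello,req] B:[ack]
After 10 (process(A)): A:[hello,req] B:[ack]
After 11 (process(B)): A:[hello,req] B:[]
After 12 (process(B)): A:[hello,req] B:[]
After 13 (send(from=B, to=A, msg='bye')): A:[hello,req,bye] B:[]
After 14 (send(from=B, to=A, msg='err')): A:[hello,req,bye,err] B:[]

Answer: stop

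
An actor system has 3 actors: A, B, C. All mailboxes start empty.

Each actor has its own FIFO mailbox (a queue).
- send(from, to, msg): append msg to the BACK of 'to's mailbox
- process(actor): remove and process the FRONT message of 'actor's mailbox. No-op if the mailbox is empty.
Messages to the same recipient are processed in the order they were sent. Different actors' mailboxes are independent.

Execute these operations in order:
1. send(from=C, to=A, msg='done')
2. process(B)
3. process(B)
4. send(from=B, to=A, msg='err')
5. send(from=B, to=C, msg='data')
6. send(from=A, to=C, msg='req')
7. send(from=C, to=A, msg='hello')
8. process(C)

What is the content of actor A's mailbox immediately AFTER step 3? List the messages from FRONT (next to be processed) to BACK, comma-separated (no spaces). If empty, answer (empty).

After 1 (send(from=C, to=A, msg='done')): A:[done] B:[] C:[]
After 2 (process(B)): A:[done] B:[] C:[]
After 3 (process(B)): A:[done] B:[] C:[]

done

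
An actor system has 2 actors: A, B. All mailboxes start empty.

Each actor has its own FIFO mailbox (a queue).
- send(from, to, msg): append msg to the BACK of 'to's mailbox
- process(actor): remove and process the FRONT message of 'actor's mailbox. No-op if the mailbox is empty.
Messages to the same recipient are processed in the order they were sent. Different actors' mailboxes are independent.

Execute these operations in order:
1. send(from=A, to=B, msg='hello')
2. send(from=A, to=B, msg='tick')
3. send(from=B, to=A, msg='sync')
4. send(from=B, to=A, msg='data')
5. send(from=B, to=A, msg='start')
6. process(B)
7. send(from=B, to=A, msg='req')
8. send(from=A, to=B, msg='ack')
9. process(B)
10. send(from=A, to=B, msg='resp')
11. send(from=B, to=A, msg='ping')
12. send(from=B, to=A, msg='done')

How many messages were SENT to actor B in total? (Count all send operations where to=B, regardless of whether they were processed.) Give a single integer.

Answer: 4

Derivation:
After 1 (send(from=A, to=B, msg='hello')): A:[] B:[hello]
After 2 (send(from=A, to=B, msg='tick')): A:[] B:[hello,tick]
After 3 (send(from=B, to=A, msg='sync')): A:[sync] B:[hello,tick]
After 4 (send(from=B, to=A, msg='data')): A:[sync,data] B:[hello,tick]
After 5 (send(from=B, to=A, msg='start')): A:[sync,data,start] B:[hello,tick]
After 6 (process(B)): A:[sync,data,start] B:[tick]
After 7 (send(from=B, to=A, msg='req')): A:[sync,data,start,req] B:[tick]
After 8 (send(from=A, to=B, msg='ack')): A:[sync,data,start,req] B:[tick,ack]
After 9 (process(B)): A:[sync,data,start,req] B:[ack]
After 10 (send(from=A, to=B, msg='resp')): A:[sync,data,start,req] B:[ack,resp]
After 11 (send(from=B, to=A, msg='ping')): A:[sync,data,start,req,ping] B:[ack,resp]
After 12 (send(from=B, to=A, msg='done')): A:[sync,data,start,req,ping,done] B:[ack,resp]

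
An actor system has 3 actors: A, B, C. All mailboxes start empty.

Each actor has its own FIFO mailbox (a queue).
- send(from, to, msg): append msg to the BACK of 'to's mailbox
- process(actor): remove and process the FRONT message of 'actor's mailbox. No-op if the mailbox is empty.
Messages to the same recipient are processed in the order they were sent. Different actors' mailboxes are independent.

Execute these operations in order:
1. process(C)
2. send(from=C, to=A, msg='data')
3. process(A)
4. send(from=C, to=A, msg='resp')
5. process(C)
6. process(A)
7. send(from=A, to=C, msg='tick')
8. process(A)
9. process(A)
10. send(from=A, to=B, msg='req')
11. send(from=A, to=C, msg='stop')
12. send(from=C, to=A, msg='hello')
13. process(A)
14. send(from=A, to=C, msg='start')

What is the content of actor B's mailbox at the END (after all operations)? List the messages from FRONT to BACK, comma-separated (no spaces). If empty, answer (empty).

Answer: req

Derivation:
After 1 (process(C)): A:[] B:[] C:[]
After 2 (send(from=C, to=A, msg='data')): A:[data] B:[] C:[]
After 3 (process(A)): A:[] B:[] C:[]
After 4 (send(from=C, to=A, msg='resp')): A:[resp] B:[] C:[]
After 5 (process(C)): A:[resp] B:[] C:[]
After 6 (process(A)): A:[] B:[] C:[]
After 7 (send(from=A, to=C, msg='tick')): A:[] B:[] C:[tick]
After 8 (process(A)): A:[] B:[] C:[tick]
After 9 (process(A)): A:[] B:[] C:[tick]
After 10 (send(from=A, to=B, msg='req')): A:[] B:[req] C:[tick]
After 11 (send(from=A, to=C, msg='stop')): A:[] B:[req] C:[tick,stop]
After 12 (send(from=C, to=A, msg='hello')): A:[hello] B:[req] C:[tick,stop]
After 13 (process(A)): A:[] B:[req] C:[tick,stop]
After 14 (send(from=A, to=C, msg='start')): A:[] B:[req] C:[tick,stop,start]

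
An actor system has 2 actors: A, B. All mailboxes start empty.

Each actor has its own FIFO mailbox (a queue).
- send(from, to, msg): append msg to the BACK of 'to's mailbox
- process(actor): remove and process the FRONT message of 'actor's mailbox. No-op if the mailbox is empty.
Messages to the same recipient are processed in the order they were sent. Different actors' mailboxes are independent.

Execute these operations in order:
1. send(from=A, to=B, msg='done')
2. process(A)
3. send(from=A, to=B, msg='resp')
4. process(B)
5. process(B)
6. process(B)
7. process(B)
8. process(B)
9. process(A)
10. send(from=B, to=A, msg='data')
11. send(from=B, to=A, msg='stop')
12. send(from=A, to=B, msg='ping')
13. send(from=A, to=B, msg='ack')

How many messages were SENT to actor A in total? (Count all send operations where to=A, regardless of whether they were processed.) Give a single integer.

After 1 (send(from=A, to=B, msg='done')): A:[] B:[done]
After 2 (process(A)): A:[] B:[done]
After 3 (send(from=A, to=B, msg='resp')): A:[] B:[done,resp]
After 4 (process(B)): A:[] B:[resp]
After 5 (process(B)): A:[] B:[]
After 6 (process(B)): A:[] B:[]
After 7 (process(B)): A:[] B:[]
After 8 (process(B)): A:[] B:[]
After 9 (process(A)): A:[] B:[]
After 10 (send(from=B, to=A, msg='data')): A:[data] B:[]
After 11 (send(from=B, to=A, msg='stop')): A:[data,stop] B:[]
After 12 (send(from=A, to=B, msg='ping')): A:[data,stop] B:[ping]
After 13 (send(from=A, to=B, msg='ack')): A:[data,stop] B:[ping,ack]

Answer: 2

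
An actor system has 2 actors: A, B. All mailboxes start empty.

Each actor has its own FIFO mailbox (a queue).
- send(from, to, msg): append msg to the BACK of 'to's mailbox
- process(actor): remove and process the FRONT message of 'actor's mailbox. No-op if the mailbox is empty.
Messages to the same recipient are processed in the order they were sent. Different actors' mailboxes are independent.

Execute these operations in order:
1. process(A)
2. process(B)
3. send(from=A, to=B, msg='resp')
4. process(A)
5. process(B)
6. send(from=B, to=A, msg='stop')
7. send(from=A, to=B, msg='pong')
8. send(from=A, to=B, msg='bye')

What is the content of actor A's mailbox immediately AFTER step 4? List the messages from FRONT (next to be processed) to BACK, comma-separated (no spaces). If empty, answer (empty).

After 1 (process(A)): A:[] B:[]
After 2 (process(B)): A:[] B:[]
After 3 (send(from=A, to=B, msg='resp')): A:[] B:[resp]
After 4 (process(A)): A:[] B:[resp]

(empty)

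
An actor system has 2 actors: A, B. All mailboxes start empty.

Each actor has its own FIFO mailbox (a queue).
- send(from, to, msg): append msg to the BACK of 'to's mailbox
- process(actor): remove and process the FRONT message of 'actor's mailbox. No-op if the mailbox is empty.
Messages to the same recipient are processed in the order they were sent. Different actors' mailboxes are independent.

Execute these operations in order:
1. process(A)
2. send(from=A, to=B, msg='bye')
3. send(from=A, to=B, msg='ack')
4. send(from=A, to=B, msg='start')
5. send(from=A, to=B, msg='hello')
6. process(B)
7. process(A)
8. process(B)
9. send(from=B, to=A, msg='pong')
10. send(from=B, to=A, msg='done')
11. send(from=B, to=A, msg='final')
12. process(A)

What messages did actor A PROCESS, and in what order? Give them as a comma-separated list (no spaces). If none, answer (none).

After 1 (process(A)): A:[] B:[]
After 2 (send(from=A, to=B, msg='bye')): A:[] B:[bye]
After 3 (send(from=A, to=B, msg='ack')): A:[] B:[bye,ack]
After 4 (send(from=A, to=B, msg='start')): A:[] B:[bye,ack,start]
After 5 (send(from=A, to=B, msg='hello')): A:[] B:[bye,ack,start,hello]
After 6 (process(B)): A:[] B:[ack,start,hello]
After 7 (process(A)): A:[] B:[ack,start,hello]
After 8 (process(B)): A:[] B:[start,hello]
After 9 (send(from=B, to=A, msg='pong')): A:[pong] B:[start,hello]
After 10 (send(from=B, to=A, msg='done')): A:[pong,done] B:[start,hello]
After 11 (send(from=B, to=A, msg='final')): A:[pong,done,final] B:[start,hello]
After 12 (process(A)): A:[done,final] B:[start,hello]

Answer: pong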